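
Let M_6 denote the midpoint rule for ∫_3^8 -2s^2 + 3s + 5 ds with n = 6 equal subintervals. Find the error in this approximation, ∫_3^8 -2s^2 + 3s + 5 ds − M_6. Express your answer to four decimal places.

Exact integral: ∫_3^8 f(s) ds ≈ -215.833333.
M_6 ≈ -215.254630.
Error ≈ -215.833333 − (-215.254630) ≈ -0.5787.

-0.5787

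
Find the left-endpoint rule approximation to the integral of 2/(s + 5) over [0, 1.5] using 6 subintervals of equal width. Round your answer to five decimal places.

Δs = (1.5 − 0)/6 = 0.25.
Left endpoints: 0, 0.25, 0.5, 0.75, 1, 1.25.
f(0) = 0.4, f(0.25) = 8/21, f(0.5) = 4/11, f(0.75) = 8/23, f(1) = 1/3, f(1.25) = 0.32.
Sum = Δs · [f(0) + f(0.25) + f(0.5) + ...].
Sum ≈ 0.53644.

0.53644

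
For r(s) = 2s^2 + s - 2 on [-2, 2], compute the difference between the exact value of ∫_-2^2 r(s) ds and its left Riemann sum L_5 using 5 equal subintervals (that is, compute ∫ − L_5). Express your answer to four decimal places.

Exact integral: ∫_-2^2 r(s) ds ≈ 2.666667.
L_5 = 1.92.
Error ≈ 2.666667 − 1.92 ≈ 0.7467.

0.7467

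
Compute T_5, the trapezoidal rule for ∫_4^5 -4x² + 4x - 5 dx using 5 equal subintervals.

Δx = (5 − 4)/5 = 0.2.
f(4) = -53, f(4.2) = -58.76, f(4.4) = -64.84, f(4.6) = -71.24, f(4.8) = -77.96, f(5) = -85.
T_5 = (Δx/2)·[f(x_0) + 2f(x_1) + ... + 2f(x_{4}) + f(x_5)].
Sum = -68.36.

-68.36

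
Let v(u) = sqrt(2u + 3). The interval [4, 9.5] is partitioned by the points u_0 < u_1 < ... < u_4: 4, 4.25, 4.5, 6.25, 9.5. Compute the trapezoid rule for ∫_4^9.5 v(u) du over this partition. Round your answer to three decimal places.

22.191

Subinterval widths: 0.25, 0.25, 1.75, 3.25.
v(4) ≈ 3.317, v(4.25) ≈ 3.391, v(4.5) ≈ 3.464, v(6.25) ≈ 3.937, v(9.5) ≈ 4.690.
On each subinterval the trapezoid contributes (Δu_i/2)·[v(u_{i-1}) + v(u_i)].
Sum ≈ 22.191.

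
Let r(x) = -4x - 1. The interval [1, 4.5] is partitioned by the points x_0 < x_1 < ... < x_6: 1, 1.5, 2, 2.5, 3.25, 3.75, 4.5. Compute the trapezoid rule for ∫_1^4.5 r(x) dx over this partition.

Subinterval widths: 0.5, 0.5, 0.5, 0.75, 0.5, 0.75.
r(1) = -5, r(1.5) = -7, r(2) = -9, r(2.5) = -11, r(3.25) = -14, r(3.75) = -16, r(4.5) = -19.
On each subinterval the trapezoid contributes (Δx_i/2)·[r(x_{i-1}) + r(x_i)].
Sum = -42.

-42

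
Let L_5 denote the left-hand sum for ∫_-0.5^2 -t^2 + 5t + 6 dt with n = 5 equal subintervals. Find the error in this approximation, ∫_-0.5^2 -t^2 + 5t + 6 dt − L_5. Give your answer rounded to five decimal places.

2.29167

Exact integral: ∫_-0.5^2 f(t) dt ≈ 21.6666667.
L_5 = 19.375.
Error ≈ 21.6666667 − 19.375 ≈ 2.29167.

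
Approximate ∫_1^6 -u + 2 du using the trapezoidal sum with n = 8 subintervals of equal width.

-7.5

Δu = (6 − 1)/8 = 0.625.
f(1) = 1, f(1.625) = 0.375, f(2.25) = -0.25, f(2.875) = -0.875, f(3.5) = -1.5, f(4.125) = -2.125, f(4.75) = -2.75, f(5.375) = -3.375, f(6) = -4.
T_8 = (Δu/2)·[f(u_0) + 2f(u_1) + ... + 2f(u_{7}) + f(u_8)].
Sum = -7.5.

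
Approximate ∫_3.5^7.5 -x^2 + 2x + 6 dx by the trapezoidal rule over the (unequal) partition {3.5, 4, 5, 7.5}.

-61.125

Subinterval widths: 0.5, 1, 2.5.
f(3.5) = 0.75, f(4) = -2, f(5) = -9, f(7.5) = -35.25.
On each subinterval the trapezoid contributes (Δx_i/2)·[f(x_{i-1}) + f(x_i)].
Sum = -61.125.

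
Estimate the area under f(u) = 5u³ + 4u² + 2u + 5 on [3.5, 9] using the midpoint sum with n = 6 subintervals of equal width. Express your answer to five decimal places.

Δu = (9 − 3.5)/6 = 11/12.
Midpoints: 95/24, 4.875, 139/24, 161/24, 7.625, 205/24.
f(95/24) = 5331835/13824, f(4.875) = 352819/512, f(139/24) = 15512159/13824, f(161/24) = 23609413/13824, f(7.625) = 1264345/512, f(205/24) = 47415305/13824.
Sum = Δu · [f(95/24) + f(4.875) + f(139/24) + ...].
Sum ≈ 8987.10901.

8987.10901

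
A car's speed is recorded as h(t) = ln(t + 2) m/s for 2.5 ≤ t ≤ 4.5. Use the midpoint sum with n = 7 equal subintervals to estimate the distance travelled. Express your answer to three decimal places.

Δt = (4.5 − 2.5)/7 = 2/7.
Midpoints: 37/14, 41/14, 45/14, 3.5, 53/14, 57/14, 61/14.
h(37/14) ≈ 1.535, h(41/14) ≈ 1.595, h(45/14) ≈ 1.651, h(3.5) ≈ 1.705, h(53/14) ≈ 1.755, h(57/14) ≈ 1.804, h(61/14) ≈ 1.850.
Sum = Δt · [h(37/14) + h(41/14) + h(45/14) + ...].
Sum ≈ 3.399.

3.399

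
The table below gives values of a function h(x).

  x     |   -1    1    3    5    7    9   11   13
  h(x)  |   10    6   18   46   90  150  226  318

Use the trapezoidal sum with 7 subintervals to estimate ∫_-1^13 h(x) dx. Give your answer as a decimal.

Δx = 2.
T_7 = (2/2)·[10 + 2·6 + 2·18 + 2·46 + 2·90 + 2·150 + 2·226 + 318] = 1400.

1400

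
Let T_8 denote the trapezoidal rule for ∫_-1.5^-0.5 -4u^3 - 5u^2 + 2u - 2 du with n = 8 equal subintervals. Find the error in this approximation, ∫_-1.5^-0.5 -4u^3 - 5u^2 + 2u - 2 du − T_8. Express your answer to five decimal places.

Exact integral: ∫_-1.5^-0.5 f(u) du ≈ -4.4166667.
T_8 = -4.3984375.
Error ≈ -4.4166667 − (-4.3984375) ≈ -0.01823.

-0.01823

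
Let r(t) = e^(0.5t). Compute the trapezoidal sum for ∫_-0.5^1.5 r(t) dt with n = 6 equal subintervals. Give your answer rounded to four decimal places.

2.6826

Δt = (1.5 − (-0.5))/6 = 1/3.
r(-0.5) ≈ 0.7788, r(-1/6) ≈ 0.9200, r(1/6) ≈ 1.0869, r(0.5) ≈ 1.2840, r(5/6) ≈ 1.5169, r(7/6) ≈ 1.7920, r(1.5) ≈ 2.1170.
T_6 = (Δt/2)·[r(t_0) + 2r(t_1) + ... + 2r(t_{5}) + r(t_6)].
Sum ≈ 2.6826.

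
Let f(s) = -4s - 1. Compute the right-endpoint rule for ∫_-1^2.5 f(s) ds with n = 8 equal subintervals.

Δs = (2.5 − (-1))/8 = 0.4375.
Right endpoints: -0.5625, -0.125, 0.3125, 0.75, 1.1875, 1.625, 2.0625, 2.5.
f(-0.5625) = 1.25, f(-0.125) = -0.5, f(0.3125) = -2.25, f(0.75) = -4, f(1.1875) = -5.75, f(1.625) = -7.5, f(2.0625) = -9.25, f(2.5) = -11.
Sum = Δs · [f(-0.5625) + f(-0.125) + f(0.3125) + ...].
Sum = -17.0625.

-17.0625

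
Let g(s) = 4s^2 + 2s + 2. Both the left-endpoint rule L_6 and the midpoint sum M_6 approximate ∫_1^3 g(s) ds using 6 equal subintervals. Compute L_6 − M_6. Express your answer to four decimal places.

L_6 ≈ 40.814815.
M_6 ≈ 46.592593.
L_6 − M_6 ≈ -5.7778.

-5.7778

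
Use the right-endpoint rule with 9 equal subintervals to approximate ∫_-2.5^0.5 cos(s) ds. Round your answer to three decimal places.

1.348

Δs = (0.5 − (-2.5))/9 = 1/3.
Right endpoints: -13/6, -11/6, -1.5, -7/6, -5/6, -0.5, -1/6, 1/6, 0.5.
f(-13/6) ≈ -0.561, f(-11/6) ≈ -0.260, f(-1.5) ≈ 0.071, f(-7/6) ≈ 0.393, f(-5/6) ≈ 0.672, f(-0.5) ≈ 0.878, f(-1/6) ≈ 0.986, f(1/6) ≈ 0.986, f(0.5) ≈ 0.878.
Sum = Δs · [f(-13/6) + f(-11/6) + f(-1.5) + ...].
Sum ≈ 1.348.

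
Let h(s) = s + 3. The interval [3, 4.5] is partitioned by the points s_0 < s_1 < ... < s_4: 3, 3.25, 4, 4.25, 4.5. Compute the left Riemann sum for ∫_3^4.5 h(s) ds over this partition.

Subinterval widths: 0.25, 0.75, 0.25, 0.25.
Left endpoints: 3, 3.25, 4, 4.25.
h(3) = 6, h(3.25) = 6.25, h(4) = 7, h(4.25) = 7.25.
Sum = Σ Δs_i · h(s_i).
Sum = 9.75.

9.75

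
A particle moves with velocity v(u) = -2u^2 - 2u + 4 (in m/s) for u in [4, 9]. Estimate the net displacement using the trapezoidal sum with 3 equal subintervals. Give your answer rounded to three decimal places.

-492.963

Δu = (9 − 4)/3 = 5/3.
v(4) = -36, v(17/3) = -644/9, v(22/3) = -1064/9, v(9) = -176.
T_3 = (Δu/2)·[v(u_0) + 2v(u_1) + 2v(u_2) + v(u_3)].
Sum ≈ -492.963.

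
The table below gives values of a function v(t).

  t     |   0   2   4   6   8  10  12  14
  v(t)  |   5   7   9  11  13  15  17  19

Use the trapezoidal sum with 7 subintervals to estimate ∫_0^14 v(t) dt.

168

Δt = 2.
T_7 = (2/2)·[5 + 2·7 + 2·9 + 2·11 + 2·13 + 2·15 + 2·17 + 19] = 168.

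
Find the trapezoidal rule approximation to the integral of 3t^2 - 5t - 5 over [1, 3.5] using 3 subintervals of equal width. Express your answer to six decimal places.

Δt = (3.5 − 1)/3 = 5/6.
f(1) = -7, f(11/6) = -49/12, f(8/3) = 3, f(3.5) = 14.25.
T_3 = (Δt/2)·[f(t_0) + 2f(t_1) + 2f(t_2) + f(t_3)].
Sum ≈ 2.118056.

2.118056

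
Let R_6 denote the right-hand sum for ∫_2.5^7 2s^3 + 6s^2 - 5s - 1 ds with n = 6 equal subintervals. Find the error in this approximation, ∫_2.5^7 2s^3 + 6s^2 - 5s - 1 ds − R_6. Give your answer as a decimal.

-347.8359375

Exact integral: ∫_2.5^7 f(s) ds = 1724.34375.
R_6 = 2072.1796875.
Error = 1724.34375 − 2072.1796875 = -347.8359375.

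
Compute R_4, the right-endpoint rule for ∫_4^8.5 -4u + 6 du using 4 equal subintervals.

Δu = (8.5 − 4)/4 = 1.125.
Right endpoints: 5.125, 6.25, 7.375, 8.5.
f(5.125) = -14.5, f(6.25) = -19, f(7.375) = -23.5, f(8.5) = -28.
Sum = Δu · [f(5.125) + f(6.25) + f(7.375) + f(8.5)].
Sum = -95.625.

-95.625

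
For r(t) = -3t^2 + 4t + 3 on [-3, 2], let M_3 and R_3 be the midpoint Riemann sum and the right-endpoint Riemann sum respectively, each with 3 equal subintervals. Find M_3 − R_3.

-18.75

M_3 ≈ -26.52778.
R_3 ≈ -7.77778.
M_3 − R_3 = -18.75.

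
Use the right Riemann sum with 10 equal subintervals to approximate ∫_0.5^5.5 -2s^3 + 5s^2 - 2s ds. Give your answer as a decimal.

-261.25

Δs = (5.5 − 0.5)/10 = 0.5.
Right endpoints: 1, 1.5, 2, 2.5, 3, 3.5, 4, 4.5, 5, 5.5.
f(1) = 1, f(1.5) = 1.5, f(2) = 0, f(2.5) = -5, f(3) = -15, f(3.5) = -31.5, f(4) = -56, f(4.5) = -90, f(5) = -135, f(5.5) = -192.5.
Sum = Δs · [f(1) + f(1.5) + f(2) + ...].
Sum = -261.25.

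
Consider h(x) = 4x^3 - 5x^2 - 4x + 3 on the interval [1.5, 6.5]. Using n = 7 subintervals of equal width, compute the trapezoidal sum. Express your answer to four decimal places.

Δx = (6.5 − 1.5)/7 = 5/7.
h(1.5) = -0.75, h(31/14) = 17911/1372, h(41/14) = 67051/1372, h(51/14) = 158391/1372, h(61/14) = 303931/1372, h(71/14) = 515671/1372, h(81/14) = 805611/1372, h(6.5) = 864.25.
T_7 = (Δx/2)·[h(x_0) + 2h(x_1) + ... + 2h(x_{6}) + h(x_7)].
Sum ≈ 1281.1990.

1281.1990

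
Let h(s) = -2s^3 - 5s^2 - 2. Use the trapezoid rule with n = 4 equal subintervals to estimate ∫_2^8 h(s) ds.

-2970.75

Δs = (8 − 2)/4 = 1.5.
h(2) = -38, h(3.5) = -149, h(5) = -377, h(6.5) = -762.5, h(8) = -1346.
T_4 = (Δs/2)·[h(s_0) + 2h(s_1) + 2h(s_2) + 2h(s_3) + h(s_4)].
Sum = -2970.75.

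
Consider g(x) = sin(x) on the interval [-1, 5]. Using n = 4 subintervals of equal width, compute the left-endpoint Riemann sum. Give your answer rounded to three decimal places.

0.295

Δx = (5 − (-1))/4 = 1.5.
Left endpoints: -1, 0.5, 2, 3.5.
g(-1) ≈ -0.841, g(0.5) ≈ 0.479, g(2) ≈ 0.909, g(3.5) ≈ -0.351.
Sum = Δx · [g(-1) + g(0.5) + g(2) + g(3.5)].
Sum ≈ 0.295.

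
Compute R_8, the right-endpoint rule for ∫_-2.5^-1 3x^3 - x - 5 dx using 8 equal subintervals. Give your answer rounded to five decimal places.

-29.58765

Δx = (-1 − (-2.5))/8 = 0.1875.
Right endpoints: -2.3125, -2.125, -1.9375, -1.75, -1.5625, -1.375, -1.1875, -1.
f(-2.3125) = -162967/4096, f(-2.125) = -16211/512, f(-1.9375) = -101917/4096, f(-1.75) = -19.328125, f(-1.5625) = -60955/4096, f(-1.375) = -5849/512, f(-1.1875) = -36193/4096, f(-1) = -7.
Sum = Δx · [f(-2.3125) + f(-2.125) + f(-1.9375) + ...].
Sum ≈ -29.58765.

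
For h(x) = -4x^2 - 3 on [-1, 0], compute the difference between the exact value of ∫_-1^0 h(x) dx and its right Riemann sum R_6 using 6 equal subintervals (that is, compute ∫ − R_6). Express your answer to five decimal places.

Exact integral: ∫_-1^0 h(x) dx ≈ -4.3333333.
R_6 ≈ -4.0185185.
Error ≈ -4.3333333 − (-4.0185185) ≈ -0.31481.

-0.31481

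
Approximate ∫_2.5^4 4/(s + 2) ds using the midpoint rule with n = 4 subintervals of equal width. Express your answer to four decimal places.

1.1502

Δs = (4 − 2.5)/4 = 0.375.
Midpoints: 2.6875, 3.0625, 3.4375, 3.8125.
f(2.6875) = 64/75, f(3.0625) = 64/81, f(3.4375) = 64/87, f(3.8125) = 64/93.
Sum = Δs · [f(2.6875) + f(3.0625) + f(3.4375) + f(3.8125)].
Sum ≈ 1.1502.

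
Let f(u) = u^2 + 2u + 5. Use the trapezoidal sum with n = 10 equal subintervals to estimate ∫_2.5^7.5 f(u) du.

Δu = (7.5 − 2.5)/10 = 0.5.
f(2.5) = 16.25, f(3) = 20, f(3.5) = 24.25, f(4) = 29, f(4.5) = 34.25, f(5) = 40, f(5.5) = 46.25, f(6) = 53, f(6.5) = 60.25, f(7) = 68, f(7.5) = 76.25.
T_10 = (Δu/2)·[f(u_0) + 2f(u_1) + ... + 2f(u_{9}) + f(u_10)].
Sum = 210.625.

210.625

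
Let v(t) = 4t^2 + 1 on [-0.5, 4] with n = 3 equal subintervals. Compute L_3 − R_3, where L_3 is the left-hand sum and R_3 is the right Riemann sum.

-94.5

L_3 = 49.5.
R_3 = 144.
L_3 − R_3 = -94.5.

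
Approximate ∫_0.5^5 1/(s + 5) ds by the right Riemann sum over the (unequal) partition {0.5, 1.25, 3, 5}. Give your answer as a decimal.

Subinterval widths: 0.75, 1.75, 2.
Right endpoints: 1.25, 3, 5.
f(1.25) = 0.16, f(3) = 0.125, f(5) = 0.1.
Sum = Σ Δs_i · f(s_i).
Sum = 0.53875.

0.53875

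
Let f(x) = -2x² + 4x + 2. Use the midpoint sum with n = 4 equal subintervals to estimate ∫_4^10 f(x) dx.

Δx = (10 − 4)/4 = 1.5.
Midpoints: 4.75, 6.25, 7.75, 9.25.
f(4.75) = -24.125, f(6.25) = -51.125, f(7.75) = -87.125, f(9.25) = -132.125.
Sum = Δx · [f(4.75) + f(6.25) + f(7.75) + f(9.25)].
Sum = -441.75.

-441.75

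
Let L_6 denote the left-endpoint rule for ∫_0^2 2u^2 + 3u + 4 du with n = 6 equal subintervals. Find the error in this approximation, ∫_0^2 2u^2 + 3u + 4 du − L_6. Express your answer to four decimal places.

2.2593

Exact integral: ∫_0^2 f(u) du ≈ 19.333333.
L_6 ≈ 17.074074.
Error ≈ 19.333333 − 17.074074 ≈ 2.2593.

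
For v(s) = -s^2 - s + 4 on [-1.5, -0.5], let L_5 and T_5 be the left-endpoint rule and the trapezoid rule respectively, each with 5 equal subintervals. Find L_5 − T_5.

-0.1

L_5 = 3.81.
T_5 = 3.91.
L_5 − T_5 = -0.1.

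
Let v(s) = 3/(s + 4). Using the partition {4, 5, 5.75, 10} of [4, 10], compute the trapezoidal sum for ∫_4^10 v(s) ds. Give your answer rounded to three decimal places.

1.704

Subinterval widths: 1, 0.75, 4.25.
v(4) = 0.375, v(5) = 1/3, v(5.75) = 4/13, v(10) = 3/14.
On each subinterval the trapezoid contributes (Δs_i/2)·[v(s_{i-1}) + v(s_i)].
Sum ≈ 1.704.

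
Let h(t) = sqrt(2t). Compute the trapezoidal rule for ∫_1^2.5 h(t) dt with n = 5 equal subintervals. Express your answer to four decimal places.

2.7820

Δt = (2.5 − 1)/5 = 0.3.
h(1) ≈ 1.4142, h(1.3) ≈ 1.6125, h(1.6) ≈ 1.7889, h(1.9) ≈ 1.9494, h(2.2) ≈ 2.0976, h(2.5) ≈ 2.2361.
T_5 = (Δt/2)·[h(t_0) + 2h(t_1) + ... + 2h(t_{4}) + h(t_5)].
Sum ≈ 2.7820.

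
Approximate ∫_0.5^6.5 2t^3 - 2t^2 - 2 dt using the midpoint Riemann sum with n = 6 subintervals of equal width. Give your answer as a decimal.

Δt = (6.5 − 0.5)/6 = 1.
Midpoints: 1, 2, 3, 4, 5, 6.
f(1) = -2, f(2) = 6, f(3) = 34, f(4) = 94, f(5) = 198, f(6) = 358.
Sum = Δt · [f(1) + f(2) + f(3) + ...].
Sum = 688.

688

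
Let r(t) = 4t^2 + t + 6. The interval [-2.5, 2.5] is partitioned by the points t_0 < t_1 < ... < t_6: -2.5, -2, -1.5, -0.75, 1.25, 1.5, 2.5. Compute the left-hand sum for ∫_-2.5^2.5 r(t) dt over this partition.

Subinterval widths: 0.5, 0.5, 0.75, 2, 0.25, 1.
Left endpoints: -2.5, -2, -1.5, -0.75, 1.25, 1.5.
r(-2.5) = 28.5, r(-2) = 20, r(-1.5) = 13.5, r(-0.75) = 7.5, r(1.25) = 13.5, r(1.5) = 16.5.
Sum = Σ Δt_i · r(t_i).
Sum = 69.25.

69.25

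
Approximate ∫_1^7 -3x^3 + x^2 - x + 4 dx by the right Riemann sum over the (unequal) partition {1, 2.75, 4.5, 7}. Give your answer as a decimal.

-2995.10546875

Subinterval widths: 1.75, 1.75, 2.5.
Right endpoints: 2.75, 4.5, 7.
f(2.75) = -53.578125, f(4.5) = -253.625, f(7) = -983.
Sum = Σ Δx_i · f(x_i).
Sum = -2995.10546875.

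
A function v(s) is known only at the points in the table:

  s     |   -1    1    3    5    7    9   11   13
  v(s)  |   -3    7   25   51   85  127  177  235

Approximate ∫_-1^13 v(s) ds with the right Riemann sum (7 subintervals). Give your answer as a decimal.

1414

Δs = 2.
Sum = 2·[7 + 25 + 51 + 85 + 127 + 177 + 235] = 1414.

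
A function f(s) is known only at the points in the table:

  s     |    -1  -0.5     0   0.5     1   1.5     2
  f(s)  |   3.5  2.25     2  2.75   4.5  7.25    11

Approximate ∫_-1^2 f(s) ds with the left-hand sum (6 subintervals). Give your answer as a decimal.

11.125

Δs = 0.5.
Sum = 0.5·[3.5 + 2.25 + 2 + 2.75 + 4.5 + 7.25] = 11.125.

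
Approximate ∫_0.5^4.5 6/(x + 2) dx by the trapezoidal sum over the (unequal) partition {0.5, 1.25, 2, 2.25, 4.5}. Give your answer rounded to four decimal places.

Subinterval widths: 0.75, 0.75, 0.25, 2.25.
f(0.5) = 2.4, f(1.25) = 24/13, f(2) = 1.5, f(2.25) = 24/17, f(4.5) = 12/13.
On each subinterval the trapezoid contributes (Δx_i/2)·[f(x_{i-1}) + f(x_i)].
Sum ≈ 5.8378.

5.8378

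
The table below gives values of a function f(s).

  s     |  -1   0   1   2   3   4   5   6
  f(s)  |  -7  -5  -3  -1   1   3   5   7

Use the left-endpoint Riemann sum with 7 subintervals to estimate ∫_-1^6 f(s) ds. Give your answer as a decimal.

-7

Δs = 1.
Sum = 1·[(-7) + (-5) + (-3) + (-1) + 1 + 3 + 5] = -7.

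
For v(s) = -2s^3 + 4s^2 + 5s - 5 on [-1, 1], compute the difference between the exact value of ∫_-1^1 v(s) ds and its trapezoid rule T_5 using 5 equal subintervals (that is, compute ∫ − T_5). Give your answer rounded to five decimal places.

Exact integral: ∫_-1^1 v(s) ds ≈ -7.3333333.
T_5 = -7.12.
Error ≈ -7.3333333 − (-7.12) ≈ -0.21333.

-0.21333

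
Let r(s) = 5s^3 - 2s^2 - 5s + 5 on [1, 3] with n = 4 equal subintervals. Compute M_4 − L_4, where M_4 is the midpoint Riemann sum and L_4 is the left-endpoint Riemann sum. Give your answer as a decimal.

22.5

M_4 = 71.5.
L_4 = 49.
M_4 − L_4 = 22.5.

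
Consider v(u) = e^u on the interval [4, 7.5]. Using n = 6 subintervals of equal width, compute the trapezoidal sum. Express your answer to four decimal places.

1802.8861

Δu = (7.5 − 4)/6 = 7/12.
v(4) ≈ 54.5982, v(55/12) ≈ 97.8400, v(31/6) ≈ 175.3294, v(5.75) ≈ 314.1907, v(19/3) ≈ 563.0302, v(83/12) ≈ 1008.9512, v(7.5) ≈ 1808.0424.
T_6 = (Δu/2)·[v(u_0) + 2v(u_1) + ... + 2v(u_{5}) + v(u_6)].
Sum ≈ 1802.8861.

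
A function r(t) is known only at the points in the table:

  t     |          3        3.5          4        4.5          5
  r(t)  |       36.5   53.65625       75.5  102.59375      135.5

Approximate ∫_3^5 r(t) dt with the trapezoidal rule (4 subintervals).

158.875

Δt = 0.5.
T_4 = (0.5/2)·[36.5 + 2·53.65625 + 2·75.5 + 2·102.59375 + 135.5] = 158.875.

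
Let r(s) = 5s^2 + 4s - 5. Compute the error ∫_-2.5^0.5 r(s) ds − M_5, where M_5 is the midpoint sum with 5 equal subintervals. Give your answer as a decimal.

Exact integral: ∫_-2.5^0.5 r(s) ds = -0.75.
M_5 = -1.2.
Error = -0.75 − (-1.2) = 0.45.

0.45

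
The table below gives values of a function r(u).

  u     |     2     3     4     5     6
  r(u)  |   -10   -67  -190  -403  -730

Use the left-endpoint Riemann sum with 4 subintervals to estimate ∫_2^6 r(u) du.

Δu = 1.
Sum = 1·[(-10) + (-67) + (-190) + (-403)] = -670.

-670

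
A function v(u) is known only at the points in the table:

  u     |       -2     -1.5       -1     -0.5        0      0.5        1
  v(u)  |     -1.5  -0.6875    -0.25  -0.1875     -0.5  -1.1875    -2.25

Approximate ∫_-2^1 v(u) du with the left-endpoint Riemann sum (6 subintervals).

-2.15625

Δu = 0.5.
Sum = 0.5·[(-1.5) + (-0.6875) + (-0.25) + (-0.1875) + (-0.5) + (-1.1875)] = -2.15625.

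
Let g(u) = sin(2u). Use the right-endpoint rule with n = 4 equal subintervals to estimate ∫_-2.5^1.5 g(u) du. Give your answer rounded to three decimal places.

0.000

Δu = (1.5 − (-2.5))/4 = 1.
Right endpoints: -1.5, -0.5, 0.5, 1.5.
g(-1.5) ≈ -0.141, g(-0.5) ≈ -0.841, g(0.5) ≈ 0.841, g(1.5) ≈ 0.141.
Sum = Δu · [g(-1.5) + g(-0.5) + g(0.5) + g(1.5)].
Sum ≈ 0.000.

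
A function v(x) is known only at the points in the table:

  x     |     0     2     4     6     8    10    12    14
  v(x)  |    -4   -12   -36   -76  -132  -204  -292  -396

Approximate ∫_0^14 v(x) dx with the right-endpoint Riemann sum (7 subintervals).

Δx = 2.
Sum = 2·[(-12) + (-36) + (-76) + (-132) + (-204) + (-292) + (-396)] = -2296.

-2296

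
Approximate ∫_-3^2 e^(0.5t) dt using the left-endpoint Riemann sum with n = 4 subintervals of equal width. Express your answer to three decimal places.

3.592

Δt = (2 − (-3))/4 = 1.25.
Left endpoints: -3, -1.75, -0.5, 0.75.
f(-3) ≈ 0.223, f(-1.75) ≈ 0.417, f(-0.5) ≈ 0.779, f(0.75) ≈ 1.455.
Sum = Δt · [f(-3) + f(-1.75) + f(-0.5) + f(0.75)].
Sum ≈ 3.592.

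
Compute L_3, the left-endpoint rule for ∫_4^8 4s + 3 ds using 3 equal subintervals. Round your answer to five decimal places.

97.33333

Δs = (8 − 4)/3 = 4/3.
Left endpoints: 4, 16/3, 20/3.
f(4) = 19, f(16/3) = 73/3, f(20/3) = 89/3.
Sum = Δs · [f(4) + f(16/3) + f(20/3)].
Sum ≈ 97.33333.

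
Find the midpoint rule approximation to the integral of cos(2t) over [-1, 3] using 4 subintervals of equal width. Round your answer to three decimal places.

Δt = (3 − (-1))/4 = 1.
Midpoints: -0.5, 0.5, 1.5, 2.5.
f(-0.5) ≈ 0.540, f(0.5) ≈ 0.540, f(1.5) ≈ -0.990, f(2.5) ≈ 0.284.
Sum = Δt · [f(-0.5) + f(0.5) + f(1.5) + f(2.5)].
Sum ≈ 0.374.

0.374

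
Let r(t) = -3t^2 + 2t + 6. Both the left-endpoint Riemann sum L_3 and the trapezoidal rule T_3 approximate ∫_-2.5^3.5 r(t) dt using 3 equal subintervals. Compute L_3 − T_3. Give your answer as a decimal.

L_3 = -22.5.
T_3 = -28.5.
L_3 − T_3 = 6.

6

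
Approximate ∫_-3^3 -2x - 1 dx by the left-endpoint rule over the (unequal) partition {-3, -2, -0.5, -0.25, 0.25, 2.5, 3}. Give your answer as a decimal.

Subinterval widths: 1, 1.5, 0.25, 0.5, 2.25, 0.5.
Left endpoints: -3, -2, -0.5, -0.25, 0.25, 2.5.
f(-3) = 5, f(-2) = 3, f(-0.5) = 0, f(-0.25) = -0.5, f(0.25) = -1.5, f(2.5) = -6.
Sum = Σ Δx_i · f(x_i).
Sum = 2.875.

2.875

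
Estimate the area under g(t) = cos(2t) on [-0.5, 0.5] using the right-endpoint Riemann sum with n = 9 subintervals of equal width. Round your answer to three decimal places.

0.838

Δt = (0.5 − (-0.5))/9 = 1/9.
Right endpoints: -7/18, -5/18, -1/6, -1/18, 1/18, 1/6, 5/18, 7/18, 0.5.
g(-7/18) ≈ 0.712, g(-5/18) ≈ 0.850, g(-1/6) ≈ 0.945, g(-1/18) ≈ 0.994, g(1/18) ≈ 0.994, g(1/6) ≈ 0.945, g(5/18) ≈ 0.850, g(7/18) ≈ 0.712, g(0.5) ≈ 0.540.
Sum = Δt · [g(-7/18) + g(-5/18) + g(-1/6) + ...].
Sum ≈ 0.838.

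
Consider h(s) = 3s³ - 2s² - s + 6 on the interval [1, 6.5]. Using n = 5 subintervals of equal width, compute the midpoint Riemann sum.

1150.3971875

Δs = (6.5 − 1)/5 = 1.1.
Midpoints: 1.55, 2.65, 3.75, 4.85, 5.95.
h(1.55) = 10.816625, h(2.65) = 45.133875, h(3.75) = 132.328125, h(4.85) = 296.357375, h(5.95) = 561.179625.
Sum = Δs · [h(1.55) + h(2.65) + h(3.75) + h(4.85) + h(5.95)].
Sum = 1150.3971875.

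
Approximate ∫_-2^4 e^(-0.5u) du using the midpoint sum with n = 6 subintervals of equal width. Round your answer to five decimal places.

Δu = (4 − (-2))/6 = 1.
Midpoints: -1.5, -0.5, 0.5, 1.5, 2.5, 3.5.
f(-1.5) ≈ 2.11700, f(-0.5) ≈ 1.28403, f(0.5) ≈ 0.77880, f(1.5) ≈ 0.47237, f(2.5) ≈ 0.28650, f(3.5) ≈ 0.17377.
Sum = Δu · [f(-1.5) + f(-0.5) + f(0.5) + ...].
Sum ≈ 5.11247.

5.11247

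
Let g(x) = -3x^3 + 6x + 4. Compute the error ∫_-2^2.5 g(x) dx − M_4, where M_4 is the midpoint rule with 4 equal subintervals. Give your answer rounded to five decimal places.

-1.06787

Exact integral: ∫_-2^2.5 g(x) dx = 7.453125.
M_4 ≈ 8.5209961.
Error ≈ 7.453125 − 8.5209961 ≈ -1.06787.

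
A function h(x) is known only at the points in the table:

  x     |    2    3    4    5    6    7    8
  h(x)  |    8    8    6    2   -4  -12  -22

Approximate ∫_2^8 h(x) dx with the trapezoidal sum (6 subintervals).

-7

Δx = 1.
T_6 = (1/2)·[8 + 2·8 + 2·6 + 2·2 + 2·(-4) + 2·(-12) + (-22)] = -7.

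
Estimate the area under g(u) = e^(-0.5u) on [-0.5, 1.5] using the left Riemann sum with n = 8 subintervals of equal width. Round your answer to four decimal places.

Δu = (1.5 − (-0.5))/8 = 0.25.
Left endpoints: -0.5, -0.25, 0, 0.25, 0.5, 0.75, 1, 1.25.
g(-0.5) ≈ 1.2840, g(-0.25) ≈ 1.1331, g(0) ≈ 1.0000, g(0.25) ≈ 0.8825, g(0.5) ≈ 0.7788, g(0.75) ≈ 0.6873, g(1) ≈ 0.6065, g(1.25) ≈ 0.5353.
Sum = Δu · [g(-0.5) + g(-0.25) + g(0) + ...].
Sum ≈ 1.7269.

1.7269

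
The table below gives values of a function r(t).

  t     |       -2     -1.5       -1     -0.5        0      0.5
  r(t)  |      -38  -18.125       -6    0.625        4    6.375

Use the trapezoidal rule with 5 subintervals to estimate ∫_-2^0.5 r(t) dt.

Δt = 0.5.
T_5 = (0.5/2)·[(-38) + 2·(-18.125) + 2·(-6) + 2·0.625 + 2·4 + 6.375] = -17.65625.

-17.65625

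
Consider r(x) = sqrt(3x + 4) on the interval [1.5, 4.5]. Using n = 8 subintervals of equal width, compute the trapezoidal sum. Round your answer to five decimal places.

Δx = (4.5 − 1.5)/8 = 0.375.
r(1.5) ≈ 2.91548, r(1.875) ≈ 3.10242, r(2.25) ≈ 3.27872, r(2.625) ≈ 3.44601, r(3) ≈ 3.60555, r(3.375) ≈ 3.75832, r(3.75) ≈ 3.90512, r(4.125) ≈ 4.04660, r(4.5) ≈ 4.18330.
T_8 = (Δx/2)·[r(x_0) + 2r(x_1) + ... + 2r(x_{7}) + r(x_8)].
Sum ≈ 10.75955.

10.75955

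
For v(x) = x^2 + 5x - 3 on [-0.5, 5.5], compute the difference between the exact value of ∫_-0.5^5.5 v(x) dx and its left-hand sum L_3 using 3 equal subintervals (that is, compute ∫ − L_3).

56

Exact integral: ∫_-0.5^5.5 v(x) dx = 112.5.
L_3 = 56.5.
Error = 112.5 − 56.5 = 56.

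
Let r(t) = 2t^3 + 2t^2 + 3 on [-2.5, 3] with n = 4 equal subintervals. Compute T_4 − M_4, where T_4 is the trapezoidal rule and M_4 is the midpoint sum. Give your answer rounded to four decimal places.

T_4 ≈ 71.951172.
M_4 ≈ 62.852539.
T_4 − M_4 ≈ 9.0986.

9.0986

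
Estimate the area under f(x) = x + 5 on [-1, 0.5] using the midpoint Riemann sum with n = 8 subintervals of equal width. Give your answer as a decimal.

7.125

Δx = (0.5 − (-1))/8 = 0.1875.
Midpoints: -0.90625, -0.71875, -0.53125, -0.34375, -0.15625, 0.03125, 0.21875, 0.40625.
f(-0.90625) = 4.09375, f(-0.71875) = 4.28125, f(-0.53125) = 4.46875, f(-0.34375) = 4.65625, f(-0.15625) = 4.84375, f(0.03125) = 5.03125, f(0.21875) = 5.21875, f(0.40625) = 5.40625.
Sum = Δx · [f(-0.90625) + f(-0.71875) + f(-0.53125) + ...].
Sum = 7.125.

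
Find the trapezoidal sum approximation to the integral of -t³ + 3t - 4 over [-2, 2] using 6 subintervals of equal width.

Δt = (2 − (-2))/6 = 2/3.
f(-2) = -2, f(-4/3) = -152/27, f(-2/3) = -154/27, f(0) = -4, f(2/3) = -62/27, f(4/3) = -64/27, f(2) = -6.
T_6 = (Δt/2)·[f(t_0) + 2f(t_1) + ... + 2f(t_{5}) + f(t_6)].
Sum = -16.

-16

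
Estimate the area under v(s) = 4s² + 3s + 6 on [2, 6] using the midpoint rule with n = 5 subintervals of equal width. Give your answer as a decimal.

348.48

Δs = (6 − 2)/5 = 0.8.
Midpoints: 2.4, 3.2, 4, 4.8, 5.6.
v(2.4) = 36.24, v(3.2) = 56.56, v(4) = 82, v(4.8) = 112.56, v(5.6) = 148.24.
Sum = Δs · [v(2.4) + v(3.2) + v(4) + v(4.8) + v(5.6)].
Sum = 348.48.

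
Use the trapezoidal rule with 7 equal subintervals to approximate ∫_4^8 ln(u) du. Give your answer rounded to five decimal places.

7.08696

Δu = (8 − 4)/7 = 4/7.
f(4) ≈ 1.38629, f(32/7) ≈ 1.51983, f(36/7) ≈ 1.63761, f(40/7) ≈ 1.74297, f(44/7) ≈ 1.83828, f(48/7) ≈ 1.92529, f(52/7) ≈ 2.00533, f(8) ≈ 2.07944.
T_7 = (Δu/2)·[f(u_0) + 2f(u_1) + ... + 2f(u_{6}) + f(u_7)].
Sum ≈ 7.08696.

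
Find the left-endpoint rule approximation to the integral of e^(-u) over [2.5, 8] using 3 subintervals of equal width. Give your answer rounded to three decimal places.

0.178

Δu = (8 − 2.5)/3 = 11/6.
Left endpoints: 2.5, 13/3, 37/6.
f(2.5) ≈ 0.082, f(13/3) ≈ 0.013, f(37/6) ≈ 0.002.
Sum = Δu · [f(2.5) + f(13/3) + f(37/6)].
Sum ≈ 0.178.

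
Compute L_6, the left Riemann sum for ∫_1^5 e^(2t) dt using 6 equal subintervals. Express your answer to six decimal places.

Δt = (5 − 1)/6 = 2/3.
Left endpoints: 1, 5/3, 7/3, 3, 11/3, 13/3.
f(1) ≈ 7.389056, f(5/3) ≈ 28.031625, f(7/3) ≈ 106.342675, f(3) ≈ 403.428793, f(11/3) ≈ 1530.474862, f(13/3) ≈ 5806.113346.
Sum = Δt · [f(1) + f(5/3) + f(7/3) + ...].
Sum ≈ 5254.520239.

5254.520239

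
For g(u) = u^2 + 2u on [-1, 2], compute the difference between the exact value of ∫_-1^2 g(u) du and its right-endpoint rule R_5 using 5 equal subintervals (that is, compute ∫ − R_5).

Exact integral: ∫_-1^2 g(u) du = 6.
R_5 = 8.88.
Error = 6 − 8.88 = -2.88.

-2.88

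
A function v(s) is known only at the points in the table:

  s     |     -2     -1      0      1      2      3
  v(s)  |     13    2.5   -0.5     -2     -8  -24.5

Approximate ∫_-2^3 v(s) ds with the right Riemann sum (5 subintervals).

Δs = 1.
Sum = 1·[2.5 + (-0.5) + (-2) + (-8) + (-24.5)] = -32.5.

-32.5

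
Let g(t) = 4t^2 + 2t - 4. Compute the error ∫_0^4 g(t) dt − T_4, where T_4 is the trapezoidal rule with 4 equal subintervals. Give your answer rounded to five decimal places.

Exact integral: ∫_0^4 g(t) dt ≈ 85.3333333.
T_4 = 88.
Error ≈ 85.3333333 − 88 ≈ -2.66667.

-2.66667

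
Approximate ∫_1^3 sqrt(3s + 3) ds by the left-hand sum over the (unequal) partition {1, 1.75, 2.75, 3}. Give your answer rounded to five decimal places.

5.54792

Subinterval widths: 0.75, 1, 0.25.
Left endpoints: 1, 1.75, 2.75.
f(1) ≈ 2.44949, f(1.75) ≈ 2.87228, f(2.75) ≈ 3.35410.
Sum = Σ Δs_i · f(s_i).
Sum ≈ 5.54792.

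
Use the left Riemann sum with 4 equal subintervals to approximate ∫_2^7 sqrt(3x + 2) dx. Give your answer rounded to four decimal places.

Δx = (7 − 2)/4 = 1.25.
Left endpoints: 2, 3.25, 4.5, 5.75.
f(2) ≈ 2.8284, f(3.25) ≈ 3.4278, f(4.5) ≈ 3.9370, f(5.75) ≈ 4.3875.
Sum = Δx · [f(2) + f(3.25) + f(4.5) + f(5.75)].
Sum ≈ 18.2259.

18.2259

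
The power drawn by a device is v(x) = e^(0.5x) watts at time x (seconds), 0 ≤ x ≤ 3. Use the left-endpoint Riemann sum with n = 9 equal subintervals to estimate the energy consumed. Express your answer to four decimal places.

6.3992

Δx = (3 − 0)/9 = 1/3.
Left endpoints: 0, 1/3, 2/3, 1, 4/3, 5/3, 2, 7/3, 8/3.
v(0) ≈ 1.0000, v(1/3) ≈ 1.1814, v(2/3) ≈ 1.3956, v(1) ≈ 1.6487, v(4/3) ≈ 1.9477, v(5/3) ≈ 2.3010, v(2) ≈ 2.7183, v(7/3) ≈ 3.2113, v(8/3) ≈ 3.7937.
Sum = Δx · [v(0) + v(1/3) + v(2/3) + ...].
Sum ≈ 6.3992.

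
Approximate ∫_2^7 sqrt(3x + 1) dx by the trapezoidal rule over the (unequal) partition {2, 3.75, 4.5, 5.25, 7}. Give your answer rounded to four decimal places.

Subinterval widths: 1.75, 0.75, 0.75, 1.75.
f(2) ≈ 2.6458, f(3.75) ≈ 3.5000, f(4.5) ≈ 3.8079, f(5.25) ≈ 4.0927, f(7) ≈ 4.6904.
On each subinterval the trapezoid contributes (Δx_i/2)·[f(x_{i-1}) + f(x_i)].
Sum ≈ 18.7659.

18.7659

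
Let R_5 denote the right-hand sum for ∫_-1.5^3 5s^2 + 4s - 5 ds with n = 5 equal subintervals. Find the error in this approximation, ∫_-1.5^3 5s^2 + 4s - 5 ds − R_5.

Exact integral: ∫_-1.5^3 f(s) ds = 41.625.
R_5 = 67.95.
Error = 41.625 − 67.95 = -26.325.

-26.325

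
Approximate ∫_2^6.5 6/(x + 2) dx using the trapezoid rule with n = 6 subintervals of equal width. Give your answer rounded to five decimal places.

4.53626

Δx = (6.5 − 2)/6 = 0.75.
f(2) = 1.5, f(2.75) = 24/19, f(3.5) = 12/11, f(4.25) = 0.96, f(5) = 6/7, f(5.75) = 24/31, f(6.5) = 12/17.
T_6 = (Δx/2)·[f(x_0) + 2f(x_1) + ... + 2f(x_{5}) + f(x_6)].
Sum ≈ 4.53626.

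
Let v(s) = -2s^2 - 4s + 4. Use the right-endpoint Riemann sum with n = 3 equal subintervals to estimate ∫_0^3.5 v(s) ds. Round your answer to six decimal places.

Δs = (3.5 − 0)/3 = 7/6.
Right endpoints: 7/6, 7/3, 3.5.
v(7/6) = -61/18, v(7/3) = -146/9, v(3.5) = -34.5.
Sum = Δs · [v(7/6) + v(7/3) + v(3.5)].
Sum ≈ -63.129630.

-63.129630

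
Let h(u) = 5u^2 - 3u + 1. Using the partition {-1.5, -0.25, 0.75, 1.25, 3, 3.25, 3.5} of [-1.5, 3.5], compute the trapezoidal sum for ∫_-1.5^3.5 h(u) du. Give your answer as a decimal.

Subinterval widths: 1.25, 1, 0.5, 1.75, 0.25, 0.25.
h(-1.5) = 16.75, h(-0.25) = 2.0625, h(0.75) = 1.5625, h(1.25) = 5.0625, h(3) = 37, h(3.25) = 44.0625, h(3.5) = 51.75.
On each subinterval the trapezoid contributes (Δu_i/2)·[h(u_{i-1}) + h(u_i)].
Sum = 74.140625.

74.140625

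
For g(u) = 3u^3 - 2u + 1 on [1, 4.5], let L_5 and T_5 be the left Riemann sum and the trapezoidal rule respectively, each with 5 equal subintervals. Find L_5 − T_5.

-92.18125

L_5 = 205.94.
T_5 = 298.12125.
L_5 − T_5 = -92.18125.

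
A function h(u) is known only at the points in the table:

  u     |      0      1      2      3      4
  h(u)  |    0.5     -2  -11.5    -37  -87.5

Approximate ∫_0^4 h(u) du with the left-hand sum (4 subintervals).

Δu = 1.
Sum = 1·[0.5 + (-2) + (-11.5) + (-37)] = -50.

-50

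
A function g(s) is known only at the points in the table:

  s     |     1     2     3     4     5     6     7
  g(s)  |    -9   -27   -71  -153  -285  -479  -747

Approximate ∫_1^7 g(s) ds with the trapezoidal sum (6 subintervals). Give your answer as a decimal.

Δs = 1.
T_6 = (1/2)·[(-9) + 2·(-27) + 2·(-71) + 2·(-153) + 2·(-285) + 2·(-479) + (-747)] = -1393.

-1393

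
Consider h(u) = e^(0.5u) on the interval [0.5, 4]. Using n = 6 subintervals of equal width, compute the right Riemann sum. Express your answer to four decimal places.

Δu = (4 − 0.5)/6 = 7/12.
Right endpoints: 13/12, 5/3, 2.25, 17/6, 41/12, 4.
h(13/12) ≈ 1.7189, h(5/3) ≈ 2.3010, h(2.25) ≈ 3.0802, h(17/6) ≈ 4.1234, h(41/12) ≈ 5.5198, h(4) ≈ 7.3891.
Sum = Δu · [h(13/12) + h(5/3) + h(2.25) + ...].
Sum ≈ 14.0771.

14.0771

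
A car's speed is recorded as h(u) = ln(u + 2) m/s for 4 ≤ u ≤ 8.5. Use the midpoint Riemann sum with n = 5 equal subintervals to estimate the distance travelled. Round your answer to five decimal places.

Δu = (8.5 − 4)/5 = 0.9.
Midpoints: 4.45, 5.35, 6.25, 7.15, 8.05.
h(4.45) ≈ 1.86408, h(5.35) ≈ 1.99470, h(6.25) ≈ 2.11021, h(7.15) ≈ 2.21375, h(8.05) ≈ 2.30757.
Sum = Δu · [h(4.45) + h(5.35) + h(6.25) + h(7.15) + h(8.05)].
Sum ≈ 9.44129.

9.44129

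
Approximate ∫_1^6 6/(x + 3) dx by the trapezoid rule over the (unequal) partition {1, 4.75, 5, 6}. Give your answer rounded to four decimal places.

Subinterval widths: 3.75, 0.25, 1.
f(1) = 1.5, f(4.75) = 24/31, f(5) = 0.75, f(6) = 2/3.
On each subinterval the trapezoid contributes (Δx_i/2)·[f(x_{i-1}) + f(x_i)].
Sum ≈ 5.1630.

5.1630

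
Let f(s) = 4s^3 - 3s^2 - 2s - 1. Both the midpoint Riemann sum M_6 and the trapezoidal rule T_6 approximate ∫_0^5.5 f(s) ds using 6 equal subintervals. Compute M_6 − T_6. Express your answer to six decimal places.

M_6 ≈ 701.38368056.
T_6 ≈ 736.04513889.
M_6 − T_6 ≈ -34.661458.

-34.661458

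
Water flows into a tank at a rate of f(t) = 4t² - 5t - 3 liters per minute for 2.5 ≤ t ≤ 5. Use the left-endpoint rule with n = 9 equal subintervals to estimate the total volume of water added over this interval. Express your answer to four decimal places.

Δt = (5 − 2.5)/9 = 5/18.
Left endpoints: 2.5, 25/9, 55/18, 10/3, 65/18, 35/9, 25/6, 40/9, 85/18.
f(2.5) = 9.5, f(25/9) = 1132/81, f(55/18) = 3089/162, f(10/3) = 223/9, f(65/18) = 5039/162, f(35/9) = 3082/81, f(25/6) = 821/18, f(40/9) = 4357/81, f(85/18) = 10139/162.
Sum = Δt · [f(2.5) + f(25/9) + f(55/18) + ...].
Sum ≈ 82.9064.

82.9064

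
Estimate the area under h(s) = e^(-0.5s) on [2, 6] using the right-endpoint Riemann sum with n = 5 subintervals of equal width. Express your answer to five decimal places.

0.51741

Δs = (6 − 2)/5 = 0.8.
Right endpoints: 2.8, 3.6, 4.4, 5.2, 6.
h(2.8) ≈ 0.24660, h(3.6) ≈ 0.16530, h(4.4) ≈ 0.11080, h(5.2) ≈ 0.07427, h(6) ≈ 0.04979.
Sum = Δs · [h(2.8) + h(3.6) + h(4.4) + h(5.2) + h(6)].
Sum ≈ 0.51741.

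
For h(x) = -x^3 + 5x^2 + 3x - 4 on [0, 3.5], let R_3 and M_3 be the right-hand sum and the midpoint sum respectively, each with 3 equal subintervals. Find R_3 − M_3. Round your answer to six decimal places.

16.546007

R_3 ≈ 54.96296296.
M_3 ≈ 38.41695602.
R_3 − M_3 ≈ 16.546007.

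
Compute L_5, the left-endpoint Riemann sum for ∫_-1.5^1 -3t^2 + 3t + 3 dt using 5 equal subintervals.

Δt = (1 − (-1.5))/5 = 0.5.
Left endpoints: -1.5, -1, -0.5, 0, 0.5.
f(-1.5) = -8.25, f(-1) = -3, f(-0.5) = 0.75, f(0) = 3, f(0.5) = 3.75.
Sum = Δt · [f(-1.5) + f(-1) + f(-0.5) + f(0) + f(0.5)].
Sum = -1.875.

-1.875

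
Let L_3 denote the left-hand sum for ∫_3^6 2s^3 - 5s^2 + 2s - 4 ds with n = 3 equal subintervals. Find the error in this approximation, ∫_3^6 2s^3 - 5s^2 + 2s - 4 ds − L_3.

Exact integral: ∫_3^6 f(s) ds = 307.5.
L_3 = 194.
Error = 307.5 − 194 = 113.5.

113.5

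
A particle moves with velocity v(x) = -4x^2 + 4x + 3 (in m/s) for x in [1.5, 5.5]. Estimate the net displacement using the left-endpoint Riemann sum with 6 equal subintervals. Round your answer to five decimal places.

Δx = (5.5 − 1.5)/6 = 2/3.
Left endpoints: 1.5, 13/6, 17/6, 3.5, 25/6, 29/6.
v(1.5) = 0, v(13/6) = -64/9, v(17/6) = -160/9, v(3.5) = -32, v(25/6) = -448/9, v(29/6) = -640/9.
Sum = Δx · [v(1.5) + v(13/6) + v(17/6) + ...].
Sum ≈ -118.51852.

-118.51852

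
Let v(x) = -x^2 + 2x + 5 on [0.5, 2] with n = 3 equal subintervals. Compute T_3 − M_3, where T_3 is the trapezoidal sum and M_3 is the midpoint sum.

-0.09375

T_3 = 8.5625.
M_3 = 8.65625.
T_3 − M_3 = -0.09375.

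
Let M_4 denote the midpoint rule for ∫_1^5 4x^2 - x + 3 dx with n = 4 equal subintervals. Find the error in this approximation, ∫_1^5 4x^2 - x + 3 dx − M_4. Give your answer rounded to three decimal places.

Exact integral: ∫_1^5 f(x) dx ≈ 165.33333.
M_4 = 164.
Error ≈ 165.33333 − 164 ≈ 1.333.

1.333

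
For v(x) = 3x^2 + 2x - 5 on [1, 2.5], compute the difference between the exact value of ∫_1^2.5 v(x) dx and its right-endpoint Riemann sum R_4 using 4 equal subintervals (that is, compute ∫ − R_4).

-3.62109375

Exact integral: ∫_1^2.5 v(x) dx = 12.375.
R_4 = 15.99609375.
Error = 12.375 − 15.99609375 = -3.62109375.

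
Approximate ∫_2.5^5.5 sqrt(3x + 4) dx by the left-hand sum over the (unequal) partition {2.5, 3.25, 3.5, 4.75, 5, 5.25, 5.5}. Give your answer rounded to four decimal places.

11.4990

Subinterval widths: 0.75, 0.25, 1.25, 0.25, 0.25, 0.25.
Left endpoints: 2.5, 3.25, 3.5, 4.75, 5, 5.25.
f(2.5) ≈ 3.3912, f(3.25) ≈ 3.7081, f(3.5) ≈ 3.8079, f(4.75) ≈ 4.2720, f(5) ≈ 4.3589, f(5.25) ≈ 4.4441.
Sum = Σ Δx_i · f(x_i).
Sum ≈ 11.4990.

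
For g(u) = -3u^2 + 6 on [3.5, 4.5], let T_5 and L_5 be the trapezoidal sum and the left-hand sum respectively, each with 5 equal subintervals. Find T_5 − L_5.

-2.4

T_5 = -42.27.
L_5 = -39.87.
T_5 − L_5 = -2.4.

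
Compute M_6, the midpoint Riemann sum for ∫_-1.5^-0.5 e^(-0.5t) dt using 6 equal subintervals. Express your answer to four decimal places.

Δt = (-0.5 − (-1.5))/6 = 1/6.
Midpoints: -17/12, -1.25, -13/12, -11/12, -0.75, -7/12.
f(-17/12) ≈ 2.0306, f(-1.25) ≈ 1.8682, f(-13/12) ≈ 1.7189, f(-11/12) ≈ 1.5814, f(-0.75) ≈ 1.4550, f(-7/12) ≈ 1.3387.
Sum = Δt · [f(-17/12) + f(-1.25) + f(-13/12) + ...].
Sum ≈ 1.6655.

1.6655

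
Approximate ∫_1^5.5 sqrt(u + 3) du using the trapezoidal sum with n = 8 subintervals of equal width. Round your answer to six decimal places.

Δu = (5.5 − 1)/8 = 0.5625.
f(1) ≈ 2.000000, f(1.5625) ≈ 2.136001, f(2.125) ≈ 2.263846, f(2.6875) ≈ 2.384848, f(3.25) ≈ 2.500000, f(3.8125) ≈ 2.610077, f(4.375) ≈ 2.715695, f(4.9375) ≈ 2.817357, f(5.5) ≈ 2.915476.
T_8 = (Δu/2)·[f(u_0) + 2f(u_1) + ... + 2f(u_{7}) + f(u_8)].
Sum ≈ 11.185629.

11.185629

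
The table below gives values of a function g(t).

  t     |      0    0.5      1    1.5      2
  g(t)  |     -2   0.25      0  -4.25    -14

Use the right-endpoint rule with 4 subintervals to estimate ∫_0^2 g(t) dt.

Δt = 0.5.
Sum = 0.5·[0.25 + 0 + (-4.25) + (-14)] = -9.

-9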